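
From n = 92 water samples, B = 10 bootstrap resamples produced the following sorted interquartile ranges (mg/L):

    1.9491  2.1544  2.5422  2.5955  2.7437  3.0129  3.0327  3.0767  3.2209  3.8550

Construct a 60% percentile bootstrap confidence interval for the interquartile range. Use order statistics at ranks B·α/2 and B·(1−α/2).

(2.1544, 3.0767)

α = 0.40; lower rank = 10 × 0.200 = 2; upper rank = 10 × 0.800 = 8.
The 2nd smallest replicate is 2.1544; the 8th is 3.0767.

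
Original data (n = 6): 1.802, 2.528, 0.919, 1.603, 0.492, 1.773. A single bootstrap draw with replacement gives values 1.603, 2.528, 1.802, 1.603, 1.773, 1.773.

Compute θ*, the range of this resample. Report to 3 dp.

θ* = 0.925

Range = 2.528 − 1.603 = 0.925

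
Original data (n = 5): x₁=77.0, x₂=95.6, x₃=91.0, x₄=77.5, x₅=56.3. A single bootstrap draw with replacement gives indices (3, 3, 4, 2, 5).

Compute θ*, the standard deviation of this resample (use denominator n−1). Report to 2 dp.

θ* = 16.03

Resample values: 91.0, 91.0, 77.5, 95.6, 56.3.
Mean = 82.2800; sum of squared deviations = 1027.3080
s² = 1027.3080 / 4 = 256.8270
s = √256.8270 = 16.03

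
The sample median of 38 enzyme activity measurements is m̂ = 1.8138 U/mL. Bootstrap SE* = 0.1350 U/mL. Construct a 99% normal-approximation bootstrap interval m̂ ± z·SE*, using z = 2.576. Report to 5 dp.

(1.46604, 2.16156)

Margin = 2.576 × 0.1350 = 0.347760
Interval: 1.8138 ± 0.347760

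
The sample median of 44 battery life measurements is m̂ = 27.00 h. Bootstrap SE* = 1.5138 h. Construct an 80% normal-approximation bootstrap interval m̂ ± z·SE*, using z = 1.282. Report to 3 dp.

(25.059, 28.941)

Margin = 1.282 × 1.5138 = 1.9407
Interval: 27.00 ± 1.9407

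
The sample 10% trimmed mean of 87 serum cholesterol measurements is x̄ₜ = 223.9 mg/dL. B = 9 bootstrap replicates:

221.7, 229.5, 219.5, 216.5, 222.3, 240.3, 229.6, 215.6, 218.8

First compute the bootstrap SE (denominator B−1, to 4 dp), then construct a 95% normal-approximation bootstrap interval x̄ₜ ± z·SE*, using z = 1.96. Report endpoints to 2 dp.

(208.27, 239.53)

Mean of replicates = 223.7556; sum of squared deviations = 509.0422; SE* = √(509.0422/8) = 7.9769
Margin = 1.96 × 7.9769 = 15.635
Interval: 223.9 ± 15.635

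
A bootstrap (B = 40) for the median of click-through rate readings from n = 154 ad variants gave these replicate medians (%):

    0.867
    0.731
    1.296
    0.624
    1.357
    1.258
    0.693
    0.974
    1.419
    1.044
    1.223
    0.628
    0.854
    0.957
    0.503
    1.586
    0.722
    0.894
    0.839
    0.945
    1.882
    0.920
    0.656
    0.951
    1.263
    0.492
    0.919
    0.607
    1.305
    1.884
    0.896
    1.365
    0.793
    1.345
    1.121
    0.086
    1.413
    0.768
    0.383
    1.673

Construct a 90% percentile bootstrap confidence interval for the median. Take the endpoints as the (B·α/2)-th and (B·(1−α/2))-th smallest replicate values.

(0.383, 1.673)

Sorted replicates: 0.086, 0.383, 0.492, 0.503, 0.607, 0.624, 0.628, 0.656, 0.693, 0.722, 0.731, 0.768, 0.793, 0.839, 0.854, 0.867, 0.894, 0.896, 0.919, 0.920, 0.945, 0.951, 0.957, 0.974, 1.044, 1.121, 1.223, 1.258, 1.263, 1.296, 1.305, 1.345, 1.357, 1.365, 1.413, 1.419, 1.586, 1.673, 1.882, 1.884
α = 0.10; lower rank = 40 × 0.050 = 2; upper rank = 40 × 0.950 = 38.
The 2nd smallest replicate is 0.383; the 38th is 1.673.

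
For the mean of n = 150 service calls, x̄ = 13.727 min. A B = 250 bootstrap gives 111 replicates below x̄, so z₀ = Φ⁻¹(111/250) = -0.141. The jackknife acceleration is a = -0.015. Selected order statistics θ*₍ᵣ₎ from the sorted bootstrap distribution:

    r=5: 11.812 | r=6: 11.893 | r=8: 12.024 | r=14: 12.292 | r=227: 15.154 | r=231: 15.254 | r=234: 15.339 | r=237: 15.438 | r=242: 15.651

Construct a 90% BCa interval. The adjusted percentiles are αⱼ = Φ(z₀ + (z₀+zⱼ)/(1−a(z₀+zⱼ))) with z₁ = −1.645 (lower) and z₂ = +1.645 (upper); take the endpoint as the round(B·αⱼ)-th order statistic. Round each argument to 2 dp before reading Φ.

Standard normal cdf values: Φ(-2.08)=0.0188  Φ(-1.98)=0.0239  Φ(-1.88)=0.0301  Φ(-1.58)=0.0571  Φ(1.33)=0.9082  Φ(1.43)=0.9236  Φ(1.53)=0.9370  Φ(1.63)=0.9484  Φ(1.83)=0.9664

(11.893, 15.154)

Lower: z₀ + z₁ = -0.141 + (-1.645) = -1.786; 1 − a(z₀+z₁) = 1 − (-0.015)(-1.786) = 0.9732; argument = -0.141 + (-1.786)/0.9732 = -1.9762 → -1.98.
α₁ = Φ(-1.98) = 0.0239; rank = round(250 × 0.0239) = 6; θ*₍6₎ = 11.893.
Upper: z₀ + z₂ = 1.504; 1 − a(z₀+z₂) = 1.0226; argument = 1.3298 → 1.33; α₂ = 0.9082; rank = 227; θ*₍227₎ = 15.154.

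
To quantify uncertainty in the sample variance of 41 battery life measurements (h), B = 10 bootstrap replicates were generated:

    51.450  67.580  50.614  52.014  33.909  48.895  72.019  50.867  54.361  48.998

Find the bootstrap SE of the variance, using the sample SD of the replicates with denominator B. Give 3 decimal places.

SE* = 9.935

Bootstrap SE is the standard deviation of the 10 replicate variances.
Mean of replicates: (51.450 + 67.580 + 50.614 + 52.014 + 33.909 + 48.895 + 72.019 + 50.867 + 54.361 + 48.998) / 10 = 530.7070 / 10 = 53.0707
Sum of squared deviations: (−1.6207)² + (+14.5093)² + (−2.4567)² + (−1.0567)² + (−19.1617)² + (−4.1757)² + (+18.9483)² + (−2.2037)² + (+1.2903)² + (−4.0727)² = 987.0518
Variance = 987.0518 / 10 = 98.7052
SE* = √98.7052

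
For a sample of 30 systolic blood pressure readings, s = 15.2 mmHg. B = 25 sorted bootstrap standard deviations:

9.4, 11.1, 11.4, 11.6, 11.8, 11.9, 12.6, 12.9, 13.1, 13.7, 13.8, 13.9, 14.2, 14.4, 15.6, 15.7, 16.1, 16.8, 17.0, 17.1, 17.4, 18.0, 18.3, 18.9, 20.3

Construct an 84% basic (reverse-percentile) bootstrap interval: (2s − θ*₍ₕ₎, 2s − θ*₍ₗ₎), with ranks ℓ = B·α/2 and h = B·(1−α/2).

Percentile endpoints at ranks 2 and 23: θ*₍2₎ = 11.1, θ*₍23₎ = 18.3.
Basic interval reflects these around s:
  lower = 2 × 15.2 − 18.3 = 12.1
  upper = 2 × 15.2 − 11.1 = 19.3

(12.1, 19.3)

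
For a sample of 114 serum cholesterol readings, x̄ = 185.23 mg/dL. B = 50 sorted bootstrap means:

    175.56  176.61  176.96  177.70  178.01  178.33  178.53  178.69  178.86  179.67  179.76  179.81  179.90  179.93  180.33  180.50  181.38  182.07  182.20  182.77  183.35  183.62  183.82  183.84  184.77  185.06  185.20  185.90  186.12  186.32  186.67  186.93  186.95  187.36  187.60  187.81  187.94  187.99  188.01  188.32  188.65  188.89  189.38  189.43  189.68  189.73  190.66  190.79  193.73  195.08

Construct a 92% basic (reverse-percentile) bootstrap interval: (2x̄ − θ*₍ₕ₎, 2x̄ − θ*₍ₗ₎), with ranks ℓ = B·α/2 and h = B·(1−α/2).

Percentile endpoints at ranks 2 and 48: θ*₍2₎ = 176.61, θ*₍48₎ = 190.79.
Basic interval reflects these around x̄:
  lower = 2 × 185.23 − 190.79 = 179.67
  upper = 2 × 185.23 − 176.61 = 193.85

(179.67, 193.85)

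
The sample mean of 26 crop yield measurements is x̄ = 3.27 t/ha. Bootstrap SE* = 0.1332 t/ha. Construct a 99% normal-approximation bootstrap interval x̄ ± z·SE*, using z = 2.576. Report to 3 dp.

Margin = 2.576 × 0.1332 = 0.3431
Interval: 3.27 ± 0.3431

(2.927, 3.613)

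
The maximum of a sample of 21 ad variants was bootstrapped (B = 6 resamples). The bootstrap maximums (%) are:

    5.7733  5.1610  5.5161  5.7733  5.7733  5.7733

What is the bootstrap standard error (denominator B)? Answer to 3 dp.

SE* = 0.229

Bootstrap SE is the standard deviation of the 6 replicate maximums.
Mean of replicates: (5.7733 + 5.1610 + 5.5161 + 5.7733 + 5.7733 + 5.7733) / 6 = 33.77030 / 6 = 5.62838
Sum of squared deviations: (+0.14492)² + (−0.46738)² + (−0.11228)² + (+0.14492)² + (+0.14492)² + (+0.14492)² = 0.31506
Variance = 0.31506 / 6 = 0.05251
SE* = √0.05251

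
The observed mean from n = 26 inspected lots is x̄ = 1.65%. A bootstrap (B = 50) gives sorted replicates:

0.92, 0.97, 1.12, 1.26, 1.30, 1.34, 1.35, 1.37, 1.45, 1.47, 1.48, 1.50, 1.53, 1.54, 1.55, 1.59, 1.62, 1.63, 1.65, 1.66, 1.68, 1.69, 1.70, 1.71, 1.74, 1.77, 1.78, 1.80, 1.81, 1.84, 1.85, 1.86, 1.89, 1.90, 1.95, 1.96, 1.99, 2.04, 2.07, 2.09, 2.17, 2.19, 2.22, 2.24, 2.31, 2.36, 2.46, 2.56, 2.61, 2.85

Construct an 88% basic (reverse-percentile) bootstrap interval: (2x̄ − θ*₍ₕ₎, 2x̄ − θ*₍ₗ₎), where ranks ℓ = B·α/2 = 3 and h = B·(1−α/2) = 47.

(0.84, 2.18)

Percentile endpoints at ranks 3 and 47: θ*₍3₎ = 1.12, θ*₍47₎ = 2.46.
Basic interval reflects these around x̄:
  lower = 2 × 1.65 − 2.46 = 0.84
  upper = 2 × 1.65 − 1.12 = 2.18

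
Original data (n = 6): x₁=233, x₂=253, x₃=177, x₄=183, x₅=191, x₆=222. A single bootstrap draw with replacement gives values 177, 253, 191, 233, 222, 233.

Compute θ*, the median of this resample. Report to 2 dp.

Sorted: 177, 191, 222, 233, 233, 253
Median = average of the two middle values = 227.50

θ* = 227.50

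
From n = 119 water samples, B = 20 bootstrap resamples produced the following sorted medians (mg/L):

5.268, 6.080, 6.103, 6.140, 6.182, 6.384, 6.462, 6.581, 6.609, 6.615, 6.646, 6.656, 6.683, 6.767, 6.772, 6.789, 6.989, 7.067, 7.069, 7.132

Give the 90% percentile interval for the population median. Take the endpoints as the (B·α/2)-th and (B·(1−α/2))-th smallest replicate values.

α = 0.10; lower rank = 20 × 0.050 = 1; upper rank = 20 × 0.950 = 19.
The 1st smallest replicate is 5.268; the 19th is 7.069.

(5.268, 7.069)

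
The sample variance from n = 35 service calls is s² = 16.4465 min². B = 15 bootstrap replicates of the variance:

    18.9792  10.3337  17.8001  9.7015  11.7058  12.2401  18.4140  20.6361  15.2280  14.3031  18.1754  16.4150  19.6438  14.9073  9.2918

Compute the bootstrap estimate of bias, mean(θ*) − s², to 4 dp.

bias = −1.2615

mean(θ*) = (18.9792 + 10.3337 + 17.8001 + 9.7015 + 11.7058 + 12.2401 + 18.4140 + 20.6361 + 15.2280 + 14.3031 + 18.1754 + 16.4150 + 19.6438 + 14.9073 + 9.2918) / 15 = 15.18499
bias = 15.18499 − 16.4465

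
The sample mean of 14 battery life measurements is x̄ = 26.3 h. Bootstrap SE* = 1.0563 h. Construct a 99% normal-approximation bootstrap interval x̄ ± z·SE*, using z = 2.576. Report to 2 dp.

(23.58, 29.02)

Margin = 2.576 × 1.0563 = 2.721
Interval: 26.3 ± 2.721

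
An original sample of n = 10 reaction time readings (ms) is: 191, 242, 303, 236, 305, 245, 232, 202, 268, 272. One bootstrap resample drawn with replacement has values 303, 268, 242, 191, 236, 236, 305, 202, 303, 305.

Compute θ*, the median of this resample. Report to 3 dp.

θ* = 255.000

Sorted: 191, 202, 236, 236, 242, 268, 303, 303, 305, 305
Median = average of the two middle values = 255.000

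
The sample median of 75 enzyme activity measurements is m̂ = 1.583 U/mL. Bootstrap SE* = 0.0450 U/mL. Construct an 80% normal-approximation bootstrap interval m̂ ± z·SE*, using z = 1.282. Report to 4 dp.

Margin = 1.282 × 0.0450 = 0.05769
Interval: 1.583 ± 0.05769

(1.5253, 1.6407)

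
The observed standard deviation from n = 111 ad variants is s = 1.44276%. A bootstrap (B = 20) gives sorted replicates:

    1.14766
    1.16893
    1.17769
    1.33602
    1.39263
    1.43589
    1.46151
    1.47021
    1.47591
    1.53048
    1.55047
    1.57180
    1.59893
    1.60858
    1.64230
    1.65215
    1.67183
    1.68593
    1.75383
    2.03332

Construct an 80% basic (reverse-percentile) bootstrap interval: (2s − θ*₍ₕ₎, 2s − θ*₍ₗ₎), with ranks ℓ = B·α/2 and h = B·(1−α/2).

Percentile endpoints at ranks 2 and 18: θ*₍2₎ = 1.16893, θ*₍18₎ = 1.68593.
Basic interval reflects these around s:
  lower = 2 × 1.44276 − 1.68593 = 1.19959
  upper = 2 × 1.44276 − 1.16893 = 1.71659

(1.19959, 1.71659)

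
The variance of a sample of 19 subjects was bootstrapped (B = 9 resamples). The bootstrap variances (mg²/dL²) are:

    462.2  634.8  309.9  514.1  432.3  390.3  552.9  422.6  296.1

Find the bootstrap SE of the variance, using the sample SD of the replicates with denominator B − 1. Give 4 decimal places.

Bootstrap SE is the standard deviation of the 9 replicate variances.
Mean of replicates: (462.2 + 634.8 + 309.9 + 514.1 + 432.3 + 390.3 + 552.9 + 422.6 + 296.1) / 9 = 4015.20000 / 9 = 446.13333
Sum of squared deviations: (+16.06667)² + (+188.66667)² + (−136.23333)² + (+67.96667)² + (−13.83333)² + (−55.83333)² + (+106.76667)² + (−23.53333)² + (−150.03333)² = 96803.90000
Variance = 96803.90000 / 8 = 12100.48750
SE* = √12100.48750

SE* = 110.0022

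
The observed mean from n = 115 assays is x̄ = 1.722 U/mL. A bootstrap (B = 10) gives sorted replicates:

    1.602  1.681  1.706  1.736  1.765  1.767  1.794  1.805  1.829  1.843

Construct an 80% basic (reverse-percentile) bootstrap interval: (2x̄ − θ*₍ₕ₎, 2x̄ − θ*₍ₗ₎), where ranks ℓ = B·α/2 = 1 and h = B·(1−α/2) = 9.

Percentile endpoints at ranks 1 and 9: θ*₍1₎ = 1.602, θ*₍9₎ = 1.829.
Basic interval reflects these around x̄:
  lower = 2 × 1.722 − 1.829 = 1.615
  upper = 2 × 1.722 − 1.602 = 1.842

(1.615, 1.842)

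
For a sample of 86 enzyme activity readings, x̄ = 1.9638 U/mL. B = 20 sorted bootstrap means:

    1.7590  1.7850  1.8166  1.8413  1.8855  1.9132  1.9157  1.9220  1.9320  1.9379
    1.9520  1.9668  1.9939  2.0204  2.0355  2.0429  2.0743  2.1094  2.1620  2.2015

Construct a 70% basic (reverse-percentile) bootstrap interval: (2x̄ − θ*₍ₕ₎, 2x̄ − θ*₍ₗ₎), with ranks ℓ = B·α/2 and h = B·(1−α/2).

Percentile endpoints at ranks 3 and 17: θ*₍3₎ = 1.8166, θ*₍17₎ = 2.0743.
Basic interval reflects these around x̄:
  lower = 2 × 1.9638 − 2.0743 = 1.8533
  upper = 2 × 1.9638 − 1.8166 = 2.1110

(1.8533, 2.1110)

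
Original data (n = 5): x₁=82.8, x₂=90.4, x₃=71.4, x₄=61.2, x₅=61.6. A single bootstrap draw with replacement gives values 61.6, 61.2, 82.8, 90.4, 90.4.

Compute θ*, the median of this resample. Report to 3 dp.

Sorted: 61.2, 61.6, 82.8, 90.4, 90.4
Median = middle value = 82.800

θ* = 82.800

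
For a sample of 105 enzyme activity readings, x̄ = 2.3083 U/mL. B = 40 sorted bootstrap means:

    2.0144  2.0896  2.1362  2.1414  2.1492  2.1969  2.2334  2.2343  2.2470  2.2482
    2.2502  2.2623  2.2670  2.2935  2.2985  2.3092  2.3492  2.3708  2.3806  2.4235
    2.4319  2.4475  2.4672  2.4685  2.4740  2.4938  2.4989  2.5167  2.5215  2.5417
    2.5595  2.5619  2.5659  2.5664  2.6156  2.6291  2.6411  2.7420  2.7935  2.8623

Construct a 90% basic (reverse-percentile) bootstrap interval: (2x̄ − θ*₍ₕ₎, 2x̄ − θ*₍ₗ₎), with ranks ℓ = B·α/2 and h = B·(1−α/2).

(1.8746, 2.5270)

Percentile endpoints at ranks 2 and 38: θ*₍2₎ = 2.0896, θ*₍38₎ = 2.7420.
Basic interval reflects these around x̄:
  lower = 2 × 2.3083 − 2.7420 = 1.8746
  upper = 2 × 2.3083 − 2.0896 = 2.5270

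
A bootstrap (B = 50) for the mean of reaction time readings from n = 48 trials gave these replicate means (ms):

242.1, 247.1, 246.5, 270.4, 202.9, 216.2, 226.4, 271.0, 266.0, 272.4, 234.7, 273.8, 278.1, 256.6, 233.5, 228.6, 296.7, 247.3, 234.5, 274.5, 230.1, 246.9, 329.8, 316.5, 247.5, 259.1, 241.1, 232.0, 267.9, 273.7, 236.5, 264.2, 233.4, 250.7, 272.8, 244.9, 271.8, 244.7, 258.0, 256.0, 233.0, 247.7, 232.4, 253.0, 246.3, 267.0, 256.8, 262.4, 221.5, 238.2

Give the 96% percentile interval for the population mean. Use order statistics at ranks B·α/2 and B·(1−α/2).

Sorted replicates: 202.9, 216.2, 221.5, 226.4, 228.6, 230.1, 232.0, 232.4, 233.0, 233.4, 233.5, 234.5, 234.7, 236.5, 238.2, 241.1, 242.1, 244.7, 244.9, 246.3, 246.5, 246.9, 247.1, 247.3, 247.5, 247.7, 250.7, 253.0, 256.0, 256.6, 256.8, 258.0, 259.1, 262.4, 264.2, 266.0, 267.0, 267.9, 270.4, 271.0, 271.8, 272.4, 272.8, 273.7, 273.8, 274.5, 278.1, 296.7, 316.5, 329.8
α = 0.04; lower rank = 50 × 0.020 = 1; upper rank = 50 × 0.980 = 49.
The 1st smallest replicate is 202.9; the 49th is 316.5.

(202.9, 316.5)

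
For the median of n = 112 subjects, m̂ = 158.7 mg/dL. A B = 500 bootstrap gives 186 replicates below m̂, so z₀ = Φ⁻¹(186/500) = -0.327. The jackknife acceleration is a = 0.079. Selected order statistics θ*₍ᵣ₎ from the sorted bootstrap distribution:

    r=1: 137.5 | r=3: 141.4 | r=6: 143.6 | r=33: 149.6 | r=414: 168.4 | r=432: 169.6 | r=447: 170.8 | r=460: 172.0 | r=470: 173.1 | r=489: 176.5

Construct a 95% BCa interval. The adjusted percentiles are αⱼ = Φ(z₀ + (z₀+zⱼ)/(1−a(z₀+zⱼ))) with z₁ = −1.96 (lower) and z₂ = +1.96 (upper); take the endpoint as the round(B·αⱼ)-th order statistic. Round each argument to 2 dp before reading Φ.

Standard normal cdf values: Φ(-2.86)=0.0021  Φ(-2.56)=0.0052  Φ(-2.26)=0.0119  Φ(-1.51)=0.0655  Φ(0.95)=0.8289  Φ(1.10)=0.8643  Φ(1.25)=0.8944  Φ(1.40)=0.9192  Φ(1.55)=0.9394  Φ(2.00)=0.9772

(143.6, 173.1)

Lower: z₀ + z₁ = -0.327 + (-1.960) = -2.287; 1 − a(z₀+z₁) = 1 − (0.079)(-2.287) = 1.1807; argument = -0.327 + (-2.287)/1.1807 = -2.2640 → -2.26.
α₁ = Φ(-2.26) = 0.0119; rank = round(500 × 0.0119) = 6; θ*₍6₎ = 143.6.
Upper: z₀ + z₂ = 1.633; 1 − a(z₀+z₂) = 0.8710; argument = 1.5479 → 1.55; α₂ = 0.9394; rank = 470; θ*₍470₎ = 173.1.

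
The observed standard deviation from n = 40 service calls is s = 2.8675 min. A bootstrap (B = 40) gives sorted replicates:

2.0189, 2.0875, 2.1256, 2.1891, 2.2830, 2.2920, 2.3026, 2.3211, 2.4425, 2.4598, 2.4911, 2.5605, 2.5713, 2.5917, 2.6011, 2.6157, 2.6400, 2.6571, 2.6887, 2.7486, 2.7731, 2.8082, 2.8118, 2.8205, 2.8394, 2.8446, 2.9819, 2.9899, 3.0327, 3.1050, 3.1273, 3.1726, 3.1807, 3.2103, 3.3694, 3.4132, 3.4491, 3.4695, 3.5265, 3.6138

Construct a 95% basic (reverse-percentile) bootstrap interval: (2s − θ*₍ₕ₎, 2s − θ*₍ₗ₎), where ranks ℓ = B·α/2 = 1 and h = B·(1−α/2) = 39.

(2.2085, 3.7161)

Percentile endpoints at ranks 1 and 39: θ*₍1₎ = 2.0189, θ*₍39₎ = 3.5265.
Basic interval reflects these around s:
  lower = 2 × 2.8675 − 3.5265 = 2.2085
  upper = 2 × 2.8675 − 2.0189 = 3.7161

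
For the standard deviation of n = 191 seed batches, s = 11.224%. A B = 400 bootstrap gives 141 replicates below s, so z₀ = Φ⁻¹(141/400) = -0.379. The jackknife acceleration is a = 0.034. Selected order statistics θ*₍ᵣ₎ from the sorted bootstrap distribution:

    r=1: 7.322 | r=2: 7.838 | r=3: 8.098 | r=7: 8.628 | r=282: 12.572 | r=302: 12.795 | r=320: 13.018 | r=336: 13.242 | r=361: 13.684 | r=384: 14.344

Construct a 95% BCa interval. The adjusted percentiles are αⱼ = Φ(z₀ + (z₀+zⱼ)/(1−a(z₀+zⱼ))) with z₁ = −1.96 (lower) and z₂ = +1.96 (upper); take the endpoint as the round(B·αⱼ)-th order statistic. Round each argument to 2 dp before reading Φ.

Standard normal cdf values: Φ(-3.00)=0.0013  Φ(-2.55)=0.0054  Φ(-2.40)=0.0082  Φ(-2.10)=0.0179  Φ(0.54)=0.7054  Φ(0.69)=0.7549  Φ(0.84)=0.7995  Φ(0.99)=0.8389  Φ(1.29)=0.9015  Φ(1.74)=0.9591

Lower: z₀ + z₁ = -0.379 + (-1.960) = -2.339; 1 − a(z₀+z₁) = 1 − (0.034)(-2.339) = 1.0795; argument = -0.379 + (-2.339)/1.0795 = -2.5457 → -2.55.
α₁ = Φ(-2.55) = 0.0054; rank = round(400 × 0.0054) = 2; θ*₍2₎ = 7.838.
Upper: z₀ + z₂ = 1.581; 1 − a(z₀+z₂) = 0.9462; argument = 1.2918 → 1.29; α₂ = 0.9015; rank = 361; θ*₍361₎ = 13.684.

(7.838, 13.684)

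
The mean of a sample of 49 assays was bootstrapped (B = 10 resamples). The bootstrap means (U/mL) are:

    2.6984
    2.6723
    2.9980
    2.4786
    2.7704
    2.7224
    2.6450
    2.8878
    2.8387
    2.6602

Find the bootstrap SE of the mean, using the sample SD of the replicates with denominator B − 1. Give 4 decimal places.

SE* = 0.1450

Bootstrap SE is the standard deviation of the 10 replicate means.
Mean of replicates: (2.6984 + 2.6723 + 2.9980 + 2.4786 + 2.7704 + 2.7224 + 2.6450 + 2.8878 + 2.8387 + 2.6602) / 10 = 27.371800 / 10 = 2.737180
Sum of squared deviations: (−0.038780)² + (−0.064880)² + (+0.260820)² + (−0.258580)² + (+0.033220)² + (−0.014780)² + (−0.092180)² + (+0.150620)² + (+0.101520)² + (−0.076980)² = 0.189342
Variance = 0.189342 / 9 = 0.021038
SE* = √0.021038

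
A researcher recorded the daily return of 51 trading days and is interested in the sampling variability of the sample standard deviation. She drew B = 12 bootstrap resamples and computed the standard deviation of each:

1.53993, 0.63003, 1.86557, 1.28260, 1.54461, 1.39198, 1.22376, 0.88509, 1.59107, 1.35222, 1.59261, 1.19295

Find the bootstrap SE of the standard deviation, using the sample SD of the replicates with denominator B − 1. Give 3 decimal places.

Bootstrap SE is the standard deviation of the 12 replicate standard deviations.
Mean of replicates: (1.53993 + 0.63003 + 1.86557 + 1.28260 + 1.54461 + 1.39198 + 1.22376 + 0.88509 + 1.59107 + 1.35222 + 1.59261 + 1.19295) / 12 = 16.092420 / 12 = 1.341035
Sum of squared deviations: (+0.198895)² + (−0.711005)² + (+0.524535)² + (−0.058435)² + (+0.203575)² + (+0.050945)² + (−0.117275)² + (−0.455945)² + (+0.250035)² + (+0.011185)² + (+0.251575)² + (−0.148085)² = 1.237178
Variance = 1.237178 / 11 = 0.112471
SE* = √0.112471

SE* = 0.335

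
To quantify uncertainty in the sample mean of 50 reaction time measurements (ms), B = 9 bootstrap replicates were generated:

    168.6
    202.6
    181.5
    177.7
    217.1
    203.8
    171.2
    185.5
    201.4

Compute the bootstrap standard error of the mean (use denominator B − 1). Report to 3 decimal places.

SE* = 16.840

Bootstrap SE is the standard deviation of the 9 replicate means.
Mean of replicates: (168.6 + 202.6 + 181.5 + 177.7 + 217.1 + 203.8 + 171.2 + 185.5 + 201.4) / 9 = 1709.4000 / 9 = 189.9333
Sum of squared deviations: (−21.3333)² + (+12.6667)² + (−8.4333)² + (−12.2333)² + (+27.1667)² + (+13.8667)² + (−18.7333)² + (−4.4333)² + (+11.4667)² = 2268.7200
Variance = 2268.7200 / 8 = 283.5900
SE* = √283.5900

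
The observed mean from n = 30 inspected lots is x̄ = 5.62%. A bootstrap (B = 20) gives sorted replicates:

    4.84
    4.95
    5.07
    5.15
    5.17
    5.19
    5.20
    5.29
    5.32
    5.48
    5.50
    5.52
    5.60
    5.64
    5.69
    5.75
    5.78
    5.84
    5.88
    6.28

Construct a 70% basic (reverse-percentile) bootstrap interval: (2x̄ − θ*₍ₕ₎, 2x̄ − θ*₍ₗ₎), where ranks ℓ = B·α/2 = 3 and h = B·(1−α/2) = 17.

(5.46, 6.17)

Percentile endpoints at ranks 3 and 17: θ*₍3₎ = 5.07, θ*₍17₎ = 5.78.
Basic interval reflects these around x̄:
  lower = 2 × 5.62 − 5.78 = 5.46
  upper = 2 × 5.62 − 5.07 = 6.17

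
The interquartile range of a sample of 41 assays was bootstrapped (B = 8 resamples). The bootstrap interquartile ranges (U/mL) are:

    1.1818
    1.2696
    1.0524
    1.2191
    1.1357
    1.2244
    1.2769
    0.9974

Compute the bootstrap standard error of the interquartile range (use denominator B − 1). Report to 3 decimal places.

Bootstrap SE is the standard deviation of the 8 replicate interquartile ranges.
Mean of replicates: (1.1818 + 1.2696 + 1.0524 + 1.2191 + 1.1357 + 1.2244 + 1.2769 + 0.9974) / 8 = 9.35730 / 8 = 1.16966
Sum of squared deviations: (+0.01214)² + (+0.09994)² + (−0.11726)² + (+0.04944)² + (−0.03396)² + (+0.05474)² + (+0.10724)² + (−0.17226)² = 0.07165
Variance = 0.07165 / 7 = 0.01024
SE* = √0.01024

SE* = 0.101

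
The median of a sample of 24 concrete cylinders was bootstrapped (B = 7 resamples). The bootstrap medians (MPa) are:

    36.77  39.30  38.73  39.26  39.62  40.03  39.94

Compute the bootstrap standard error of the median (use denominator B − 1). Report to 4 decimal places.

SE* = 1.1159

Bootstrap SE is the standard deviation of the 7 replicate medians.
Mean of replicates: (36.77 + 39.30 + 38.73 + 39.26 + 39.62 + 40.03 + 39.94) / 7 = 273.65000 / 7 = 39.09286
Sum of squared deviations: (−2.32286)² + (+0.20714)² + (−0.36286)² + (+0.16714)² + (+0.52714)² + (+0.93714)² + (+0.84714)² = 7.47194
Variance = 7.47194 / 6 = 1.24532
SE* = √1.24532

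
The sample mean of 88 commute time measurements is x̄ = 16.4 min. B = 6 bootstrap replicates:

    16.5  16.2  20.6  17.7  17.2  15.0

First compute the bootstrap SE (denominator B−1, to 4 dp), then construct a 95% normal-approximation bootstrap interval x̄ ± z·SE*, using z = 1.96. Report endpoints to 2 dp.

(12.67, 20.13)

Mean of replicates = 17.2000; sum of squared deviations = 18.1400; SE* = √(18.1400/5) = 1.9047
Margin = 1.96 × 1.9047 = 3.733
Interval: 16.4 ± 3.733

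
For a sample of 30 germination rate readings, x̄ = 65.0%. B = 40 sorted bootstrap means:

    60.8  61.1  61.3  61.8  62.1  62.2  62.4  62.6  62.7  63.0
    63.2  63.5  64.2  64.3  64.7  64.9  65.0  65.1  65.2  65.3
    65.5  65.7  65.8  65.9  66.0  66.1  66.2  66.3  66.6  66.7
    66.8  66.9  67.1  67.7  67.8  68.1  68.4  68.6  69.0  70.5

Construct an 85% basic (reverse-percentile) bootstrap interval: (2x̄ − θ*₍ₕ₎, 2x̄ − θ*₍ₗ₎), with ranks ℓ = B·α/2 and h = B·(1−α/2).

(61.6, 68.7)

Percentile endpoints at ranks 3 and 37: θ*₍3₎ = 61.3, θ*₍37₎ = 68.4.
Basic interval reflects these around x̄:
  lower = 2 × 65.0 − 68.4 = 61.6
  upper = 2 × 65.0 − 61.3 = 68.7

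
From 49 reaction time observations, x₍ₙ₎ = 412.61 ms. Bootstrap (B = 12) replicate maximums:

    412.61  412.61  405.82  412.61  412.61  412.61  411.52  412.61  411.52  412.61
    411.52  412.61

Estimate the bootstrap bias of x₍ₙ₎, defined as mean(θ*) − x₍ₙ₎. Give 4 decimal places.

mean(θ*) = (412.61 + 412.61 + 405.82 + 412.61 + 412.61 + 412.61 + 411.52 + 412.61 + 411.52 + 412.61 + 411.52 + 412.61) / 12 = 411.77167
bias = 411.77167 − 412.61

bias = −0.8383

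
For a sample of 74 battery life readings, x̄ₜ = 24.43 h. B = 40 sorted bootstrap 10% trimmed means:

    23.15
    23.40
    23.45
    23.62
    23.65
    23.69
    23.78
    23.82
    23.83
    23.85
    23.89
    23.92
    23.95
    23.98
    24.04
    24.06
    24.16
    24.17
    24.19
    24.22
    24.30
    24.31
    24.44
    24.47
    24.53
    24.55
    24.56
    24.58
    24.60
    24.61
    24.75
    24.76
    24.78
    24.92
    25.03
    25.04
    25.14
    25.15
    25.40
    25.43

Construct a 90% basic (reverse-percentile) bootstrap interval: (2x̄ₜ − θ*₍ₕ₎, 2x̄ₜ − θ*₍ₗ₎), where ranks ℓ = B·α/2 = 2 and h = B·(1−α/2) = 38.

Percentile endpoints at ranks 2 and 38: θ*₍2₎ = 23.40, θ*₍38₎ = 25.15.
Basic interval reflects these around x̄ₜ:
  lower = 2 × 24.43 − 25.15 = 23.71
  upper = 2 × 24.43 − 23.40 = 25.46

(23.71, 25.46)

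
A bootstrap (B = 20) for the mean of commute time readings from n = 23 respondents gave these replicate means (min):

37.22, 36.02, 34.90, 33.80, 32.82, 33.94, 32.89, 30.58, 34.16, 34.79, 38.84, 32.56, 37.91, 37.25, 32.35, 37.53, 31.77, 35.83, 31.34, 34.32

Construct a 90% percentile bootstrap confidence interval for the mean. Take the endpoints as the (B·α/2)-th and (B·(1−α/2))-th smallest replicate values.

Sorted replicates: 30.58, 31.34, 31.77, 32.35, 32.56, 32.82, 32.89, 33.80, 33.94, 34.16, 34.32, 34.79, 34.90, 35.83, 36.02, 37.22, 37.25, 37.53, 37.91, 38.84
α = 0.10; lower rank = 20 × 0.050 = 1; upper rank = 20 × 0.950 = 19.
The 1st smallest replicate is 30.58; the 19th is 37.91.

(30.58, 37.91)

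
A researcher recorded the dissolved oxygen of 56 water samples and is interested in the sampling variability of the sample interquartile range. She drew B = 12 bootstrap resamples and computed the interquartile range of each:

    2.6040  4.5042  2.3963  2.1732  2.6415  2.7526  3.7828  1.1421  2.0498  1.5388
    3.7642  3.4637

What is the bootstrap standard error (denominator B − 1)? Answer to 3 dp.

Bootstrap SE is the standard deviation of the 12 replicate interquartile ranges.
Mean of replicates: (2.6040 + 4.5042 + 2.3963 + 2.1732 + 2.6415 + 2.7526 + 3.7828 + 1.1421 + 2.0498 + 1.5388 + 3.7642 + 3.4637) / 12 = 32.81320 / 12 = 2.73443
Sum of squared deviations: (−0.13043)² + (+1.76977)² + (−0.33813)² + (−0.56123)² + (−0.09293)² + (+0.01817)² + (+1.04837)² + (−1.59233)² + (−0.68463)² + (−1.19563)² + (+1.02977)² + (+0.72927)² = 10.71248
Variance = 10.71248 / 11 = 0.97386
SE* = √0.97386

SE* = 0.987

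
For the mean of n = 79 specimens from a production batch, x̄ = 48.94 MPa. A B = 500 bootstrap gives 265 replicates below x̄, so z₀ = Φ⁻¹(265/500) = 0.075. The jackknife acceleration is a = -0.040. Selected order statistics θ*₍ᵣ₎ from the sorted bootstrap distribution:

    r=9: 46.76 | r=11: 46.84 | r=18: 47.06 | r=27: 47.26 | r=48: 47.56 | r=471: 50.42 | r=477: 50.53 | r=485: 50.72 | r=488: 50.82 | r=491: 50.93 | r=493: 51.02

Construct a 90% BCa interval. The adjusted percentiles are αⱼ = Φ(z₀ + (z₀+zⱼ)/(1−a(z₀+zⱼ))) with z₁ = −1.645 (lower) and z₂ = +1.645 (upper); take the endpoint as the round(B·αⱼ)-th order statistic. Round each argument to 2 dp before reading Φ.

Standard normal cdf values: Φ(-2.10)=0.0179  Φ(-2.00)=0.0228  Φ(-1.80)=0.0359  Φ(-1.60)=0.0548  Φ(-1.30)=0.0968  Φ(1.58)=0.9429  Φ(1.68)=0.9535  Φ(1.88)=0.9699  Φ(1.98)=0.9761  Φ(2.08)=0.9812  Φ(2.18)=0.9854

(47.26, 50.53)

Lower: z₀ + z₁ = 0.075 + (-1.645) = -1.570; 1 − a(z₀+z₁) = 1 − (-0.040)(-1.570) = 0.9372; argument = 0.075 + (-1.570)/0.9372 = -1.6002 → -1.60.
α₁ = Φ(-1.60) = 0.0548; rank = round(500 × 0.0548) = 27; θ*₍27₎ = 47.26.
Upper: z₀ + z₂ = 1.720; 1 − a(z₀+z₂) = 1.0688; argument = 1.6843 → 1.68; α₂ = 0.9535; rank = 477; θ*₍477₎ = 50.53.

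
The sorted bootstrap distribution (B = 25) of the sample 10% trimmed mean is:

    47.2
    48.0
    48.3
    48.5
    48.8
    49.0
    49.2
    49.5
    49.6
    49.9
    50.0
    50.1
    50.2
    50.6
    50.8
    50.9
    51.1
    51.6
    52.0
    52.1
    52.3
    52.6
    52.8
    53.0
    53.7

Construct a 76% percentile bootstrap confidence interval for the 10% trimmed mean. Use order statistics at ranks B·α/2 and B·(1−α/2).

α = 0.24; lower rank = 25 × 0.120 = 3; upper rank = 25 × 0.880 = 22.
The 3rd smallest replicate is 48.3; the 22nd is 52.6.

(48.3, 52.6)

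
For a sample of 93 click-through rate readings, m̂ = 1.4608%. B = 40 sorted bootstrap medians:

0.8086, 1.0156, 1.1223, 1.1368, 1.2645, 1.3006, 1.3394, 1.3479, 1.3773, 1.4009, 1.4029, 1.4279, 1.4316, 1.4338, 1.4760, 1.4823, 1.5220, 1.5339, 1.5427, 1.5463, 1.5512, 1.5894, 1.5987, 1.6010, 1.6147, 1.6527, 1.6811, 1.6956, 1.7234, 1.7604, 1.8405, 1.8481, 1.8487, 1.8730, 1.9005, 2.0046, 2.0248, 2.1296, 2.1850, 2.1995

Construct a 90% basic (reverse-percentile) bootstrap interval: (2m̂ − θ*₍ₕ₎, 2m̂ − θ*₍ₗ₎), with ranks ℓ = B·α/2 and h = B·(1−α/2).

(0.7920, 1.9060)

Percentile endpoints at ranks 2 and 38: θ*₍2₎ = 1.0156, θ*₍38₎ = 2.1296.
Basic interval reflects these around m̂:
  lower = 2 × 1.4608 − 2.1296 = 0.7920
  upper = 2 × 1.4608 − 1.0156 = 1.9060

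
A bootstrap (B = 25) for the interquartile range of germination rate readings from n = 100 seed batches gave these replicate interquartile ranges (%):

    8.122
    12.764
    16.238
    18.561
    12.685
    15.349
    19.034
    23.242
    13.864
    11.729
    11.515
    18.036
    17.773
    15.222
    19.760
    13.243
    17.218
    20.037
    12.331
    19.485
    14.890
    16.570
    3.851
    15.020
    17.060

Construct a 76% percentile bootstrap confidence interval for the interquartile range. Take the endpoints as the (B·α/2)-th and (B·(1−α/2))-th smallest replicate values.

Sorted replicates: 3.851, 8.122, 11.515, 11.729, 12.331, 12.685, 12.764, 13.243, 13.864, 14.890, 15.020, 15.222, 15.349, 16.238, 16.570, 17.060, 17.218, 17.773, 18.036, 18.561, 19.034, 19.485, 19.760, 20.037, 23.242
α = 0.24; lower rank = 25 × 0.120 = 3; upper rank = 25 × 0.880 = 22.
The 3rd smallest replicate is 11.515; the 22nd is 19.485.

(11.515, 19.485)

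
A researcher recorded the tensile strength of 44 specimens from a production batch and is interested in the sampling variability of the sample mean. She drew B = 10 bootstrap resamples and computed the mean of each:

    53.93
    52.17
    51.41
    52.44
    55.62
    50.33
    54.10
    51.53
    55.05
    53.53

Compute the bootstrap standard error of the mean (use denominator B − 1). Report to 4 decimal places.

SE* = 1.7076

Bootstrap SE is the standard deviation of the 10 replicate means.
Mean of replicates: (53.93 + 52.17 + 51.41 + 52.44 + 55.62 + 50.33 + 54.10 + 51.53 + 55.05 + 53.53) / 10 = 530.11000 / 10 = 53.01100
Sum of squared deviations: (+0.91900)² + (−0.84100)² + (−1.60100)² + (−0.57100)² + (+2.60900)² + (−2.68100)² + (+1.08900)² + (−1.48100)² + (+2.03900)² + (+0.51900)² = 26.24189
Variance = 26.24189 / 9 = 2.91577
SE* = √2.91577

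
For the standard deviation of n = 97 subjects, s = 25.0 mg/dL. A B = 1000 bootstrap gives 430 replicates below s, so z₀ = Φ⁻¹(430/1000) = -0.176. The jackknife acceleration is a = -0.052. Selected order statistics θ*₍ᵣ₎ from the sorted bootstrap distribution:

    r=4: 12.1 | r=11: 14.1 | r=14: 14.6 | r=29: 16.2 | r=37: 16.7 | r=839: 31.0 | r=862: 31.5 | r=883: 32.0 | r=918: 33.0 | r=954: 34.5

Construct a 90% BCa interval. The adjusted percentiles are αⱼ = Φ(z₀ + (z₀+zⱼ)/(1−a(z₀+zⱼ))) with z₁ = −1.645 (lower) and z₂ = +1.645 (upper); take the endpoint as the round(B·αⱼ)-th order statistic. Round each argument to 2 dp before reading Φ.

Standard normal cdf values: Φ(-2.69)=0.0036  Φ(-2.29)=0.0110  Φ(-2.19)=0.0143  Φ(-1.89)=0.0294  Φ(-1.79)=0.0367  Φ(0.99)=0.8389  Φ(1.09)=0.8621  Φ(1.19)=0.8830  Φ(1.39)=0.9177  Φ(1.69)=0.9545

Lower: z₀ + z₁ = -0.176 + (-1.645) = -1.821; 1 − a(z₀+z₁) = 1 − (-0.052)(-1.821) = 0.9053; argument = -0.176 + (-1.821)/0.9053 = -2.1875 → -2.19.
α₁ = Φ(-2.19) = 0.0143; rank = round(1000 × 0.0143) = 14; θ*₍14₎ = 14.6.
Upper: z₀ + z₂ = 1.469; 1 − a(z₀+z₂) = 1.0764; argument = 1.1887 → 1.19; α₂ = 0.8830; rank = 883; θ*₍883₎ = 32.0.

(14.6, 32.0)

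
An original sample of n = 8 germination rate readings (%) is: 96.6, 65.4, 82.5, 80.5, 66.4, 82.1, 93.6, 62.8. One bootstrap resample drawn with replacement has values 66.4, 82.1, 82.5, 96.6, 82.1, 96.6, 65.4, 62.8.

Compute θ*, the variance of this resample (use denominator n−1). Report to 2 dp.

Mean = 79.3125; sum of squared deviations = 1256.3687
s² = 1256.3687 / 7 = 179.4812

θ* = 179.48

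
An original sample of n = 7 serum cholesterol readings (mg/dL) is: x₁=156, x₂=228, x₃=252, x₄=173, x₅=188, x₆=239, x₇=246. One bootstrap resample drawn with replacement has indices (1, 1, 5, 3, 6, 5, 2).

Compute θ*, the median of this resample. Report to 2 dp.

Resample values: 156, 156, 188, 252, 239, 188, 228.
Sorted: 156, 156, 188, 188, 228, 239, 252
Median = middle value = 188.00

θ* = 188.00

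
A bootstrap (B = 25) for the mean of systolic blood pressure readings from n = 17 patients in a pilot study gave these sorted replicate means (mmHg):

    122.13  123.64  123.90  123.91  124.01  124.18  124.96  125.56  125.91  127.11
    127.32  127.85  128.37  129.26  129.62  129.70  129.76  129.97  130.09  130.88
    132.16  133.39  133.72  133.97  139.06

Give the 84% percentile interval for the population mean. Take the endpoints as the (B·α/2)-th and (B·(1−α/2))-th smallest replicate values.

(123.64, 133.72)

α = 0.16; lower rank = 25 × 0.080 = 2; upper rank = 25 × 0.920 = 23.
The 2nd smallest replicate is 123.64; the 23rd is 133.72.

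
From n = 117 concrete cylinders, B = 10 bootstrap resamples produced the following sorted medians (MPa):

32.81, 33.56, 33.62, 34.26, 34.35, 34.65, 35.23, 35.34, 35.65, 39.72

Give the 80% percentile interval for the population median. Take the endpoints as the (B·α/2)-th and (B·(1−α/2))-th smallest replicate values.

(32.81, 35.65)

α = 0.20; lower rank = 10 × 0.100 = 1; upper rank = 10 × 0.900 = 9.
The 1st smallest replicate is 32.81; the 9th is 35.65.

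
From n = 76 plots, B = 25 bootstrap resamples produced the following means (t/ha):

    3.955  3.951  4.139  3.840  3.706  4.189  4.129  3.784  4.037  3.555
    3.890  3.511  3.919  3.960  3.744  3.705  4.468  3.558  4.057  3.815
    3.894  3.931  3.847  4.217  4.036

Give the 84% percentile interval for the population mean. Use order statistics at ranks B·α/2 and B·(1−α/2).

Sorted replicates: 3.511, 3.555, 3.558, 3.705, 3.706, 3.744, 3.784, 3.815, 3.840, 3.847, 3.890, 3.894, 3.919, 3.931, 3.951, 3.955, 3.960, 4.036, 4.037, 4.057, 4.129, 4.139, 4.189, 4.217, 4.468
α = 0.16; lower rank = 25 × 0.080 = 2; upper rank = 25 × 0.920 = 23.
The 2nd smallest replicate is 3.555; the 23rd is 4.189.

(3.555, 4.189)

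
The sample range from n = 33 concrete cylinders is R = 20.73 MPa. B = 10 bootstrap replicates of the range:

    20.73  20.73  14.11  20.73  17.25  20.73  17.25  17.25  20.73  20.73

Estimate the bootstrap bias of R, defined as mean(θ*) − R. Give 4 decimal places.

mean(θ*) = (20.73 + 20.73 + 14.11 + 20.73 + 17.25 + 20.73 + 17.25 + 17.25 + 20.73 + 20.73) / 10 = 19.02400
bias = 19.02400 − 20.73

bias = −1.7060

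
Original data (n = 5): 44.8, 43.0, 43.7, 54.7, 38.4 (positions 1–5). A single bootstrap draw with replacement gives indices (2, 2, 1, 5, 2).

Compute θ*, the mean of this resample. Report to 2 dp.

Resample values: 43.0, 43.0, 44.8, 38.4, 43.0.
Mean = (43.0 + 43.0 + 44.8 + 38.4 + 43.0) / 5 = 212.20 / 5 = 42.44

θ* = 42.44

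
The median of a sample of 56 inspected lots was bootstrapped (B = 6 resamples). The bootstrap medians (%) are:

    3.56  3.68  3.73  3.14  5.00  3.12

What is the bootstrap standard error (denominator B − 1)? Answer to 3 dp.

Bootstrap SE is the standard deviation of the 6 replicate medians.
Mean of replicates: (3.56 + 3.68 + 3.73 + 3.14 + 5.00 + 3.12) / 6 = 22.2300 / 6 = 3.7050
Sum of squared deviations: (−0.1450)² + (−0.0250)² + (+0.0250)² + (−0.5650)² + (+1.2950)² + (−0.5850)² = 2.3607
Variance = 2.3607 / 5 = 0.4721
SE* = √0.4721

SE* = 0.687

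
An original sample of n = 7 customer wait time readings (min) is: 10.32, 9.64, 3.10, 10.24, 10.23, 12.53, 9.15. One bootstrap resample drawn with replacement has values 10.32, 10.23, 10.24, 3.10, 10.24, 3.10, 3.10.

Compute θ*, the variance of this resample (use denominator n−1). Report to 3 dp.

θ* = 14.638

Mean = 7.1900; sum of squared deviations = 87.8278
s² = 87.8278 / 6 = 14.6380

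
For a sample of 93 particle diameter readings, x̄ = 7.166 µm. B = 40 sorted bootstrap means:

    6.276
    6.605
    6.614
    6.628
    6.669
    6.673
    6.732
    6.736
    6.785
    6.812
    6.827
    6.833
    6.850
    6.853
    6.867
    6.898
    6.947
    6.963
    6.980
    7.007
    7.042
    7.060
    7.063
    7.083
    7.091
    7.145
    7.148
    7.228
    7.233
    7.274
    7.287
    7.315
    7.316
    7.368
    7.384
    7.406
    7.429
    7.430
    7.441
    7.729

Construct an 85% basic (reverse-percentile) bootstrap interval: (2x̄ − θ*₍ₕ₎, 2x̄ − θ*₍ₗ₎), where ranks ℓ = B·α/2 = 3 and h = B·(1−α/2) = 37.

(6.903, 7.718)

Percentile endpoints at ranks 3 and 37: θ*₍3₎ = 6.614, θ*₍37₎ = 7.429.
Basic interval reflects these around x̄:
  lower = 2 × 7.166 − 7.429 = 6.903
  upper = 2 × 7.166 − 6.614 = 7.718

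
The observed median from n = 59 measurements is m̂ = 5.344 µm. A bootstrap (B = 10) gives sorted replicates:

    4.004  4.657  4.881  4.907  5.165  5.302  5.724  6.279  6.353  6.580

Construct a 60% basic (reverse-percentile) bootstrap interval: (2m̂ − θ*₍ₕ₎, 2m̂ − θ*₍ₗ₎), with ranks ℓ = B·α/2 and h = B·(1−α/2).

(4.409, 6.031)

Percentile endpoints at ranks 2 and 8: θ*₍2₎ = 4.657, θ*₍8₎ = 6.279.
Basic interval reflects these around m̂:
  lower = 2 × 5.344 − 6.279 = 4.409
  upper = 2 × 5.344 − 4.657 = 6.031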